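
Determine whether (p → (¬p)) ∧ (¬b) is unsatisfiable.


Truth table over {b, p}:
b | p | φ
---------
F | F | T
T | F | F
F | T | F
T | T | F
Satisfying assignment at row 1: b=F, p=F gives T.

No, it is not a contradiction.


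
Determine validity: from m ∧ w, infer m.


This matches the form of conjunction elimination: the conclusion follows in every model of the premises.

Valid.


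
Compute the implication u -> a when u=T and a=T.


Implication is false only when antecedent is true and consequent is false.
Substitute: u=T, a=T.
T -> T evaluates to T.

T


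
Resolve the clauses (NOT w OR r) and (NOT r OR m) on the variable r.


The clauses contain complementary literals r and NOTr.
Resolution eliminates this pair and disjoins the remaining literals (merging duplicates).

(NOT w OR m)


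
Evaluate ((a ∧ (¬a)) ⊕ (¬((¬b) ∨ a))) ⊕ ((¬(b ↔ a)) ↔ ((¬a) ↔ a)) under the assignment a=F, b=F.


Substitute a=F, b=F:
… (earlier sub-steps elided)
¬b = T
(¬b) ∨ a = T ∨ F = T
¬((¬b) ∨ a) = F
(a ∧ (¬a)) ⊕ (¬((¬b) ∨ a)) = F ⊕ F = F
b ↔ a = F ↔ F = T
¬(b ↔ a) = F
¬a = T
(¬a) ↔ a = T ↔ F = F
(¬(b ↔ a)) ↔ ((¬a) ↔ a) = F ↔ F = T
((a ∧ (¬a)) ⊕ (¬((¬b) ∨ a))) ⊕ ((¬(b ↔ a)) ↔ ((¬a) ↔ a)) = F ⊕ T = T

T


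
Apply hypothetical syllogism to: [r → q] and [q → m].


Hypothetical syllogism: from (P → Q) and (Q → R), infer (P → R).
Chain the two implications through the shared middle term 'q'.

r → m


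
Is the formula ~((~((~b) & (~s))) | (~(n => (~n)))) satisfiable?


Search for a satisfying assignment over {b, n, s}.
Try b=False, n=False, s=False: the formula evaluates to True.
A satisfying assignment exists.

Satisfiable.


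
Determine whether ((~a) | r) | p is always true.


Build the truth table over {a, p, r}:
a | p | r | φ
-------------
False | False | False | True
True | False | False | False
False | True | False | True
True | True | False | True
False | False | True | True
True | False | True | True
False | True | True | True
True | True | True | True
Counterexample at row 2: with a=True, p=False, r=False, the formula is False.

No, it is not a tautology.


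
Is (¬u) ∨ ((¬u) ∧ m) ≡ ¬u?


Compare truth tables:
m | u | φ | ψ
-------------
F | F | T | T
T | F | T | T
F | T | F | F
T | T | F | F
The columns φ and ψ agree on every row.

Yes, they are logically equivalent.


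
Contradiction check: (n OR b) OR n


Truth table over {b, n}:
b | n | φ
---------
F | F | F
T | F | T
F | T | T
T | T | T
Satisfying assignment at row 2: b=T, n=F gives T.

No, it is not a contradiction.


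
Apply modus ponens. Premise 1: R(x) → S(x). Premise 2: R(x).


Modus ponens: from (P → Q) and P, infer Q.
P = 'R(x)' is asserted, and P → Q holds, so Q follows.

S(x).


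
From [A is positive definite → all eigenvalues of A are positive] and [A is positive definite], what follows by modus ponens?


Modus ponens: from (P → Q) and P, infer Q.
P = 'A is positive definite' is asserted, and P → Q holds, so Q follows.

all eigenvalues of A are positive.


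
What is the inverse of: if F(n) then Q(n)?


The inverse of (P → Q) is (¬P → ¬Q). It is equivalent to the converse, not to the original.
Here P = 'F(n)' and Q = 'Q(n)'.

If not (F(n)), then not (Q(n)).


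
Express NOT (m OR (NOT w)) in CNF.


Step 1: Apply De Morgan: ¬(m ∨ (¬w)) = ¬m ∧ ¬(¬w).
Step 2: Eliminate any double negations (¬¬X = X).

(NOT m) AND w


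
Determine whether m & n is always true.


Build the truth table over {m, n}:
m | n | φ
---------
False | False | False
True | False | False
False | True | False
True | True | True
Counterexample at row 1: with m=False, n=False, the formula is False.

No, it is not a tautology.


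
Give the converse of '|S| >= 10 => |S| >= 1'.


The converse of (P → Q) is (Q → P). It is not in general equivalent to the original.
Here P = '|S| >= 10' and Q = '|S| >= 1'.

If |S| >= 1, then |S| >= 10.


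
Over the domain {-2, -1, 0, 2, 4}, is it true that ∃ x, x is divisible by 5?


Evaluate the predicate on each element: -2:F, -1:F, 0:T, 2:F, 4:F.
Witness x = 0 satisfies the predicate.

T


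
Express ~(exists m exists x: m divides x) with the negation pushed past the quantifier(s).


Negation flips each quantifier (∀↔∃) and negates the inner predicate.
¬(exists m exists x: φ) = forall m forall x: ¬φ.

forall m forall x: ~(m divides x)


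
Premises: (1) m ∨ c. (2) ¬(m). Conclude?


Disjunctive syllogism: from (P ∨ Q) and ¬P, infer Q.
One disjunct, 'm', is ruled out; the other must hold.

c


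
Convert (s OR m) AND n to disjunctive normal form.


Step 1: Distribute ∧ over ∨: (s ∨ m) ∧ n = (s ∧ n) ∨ (m ∧ n).

(s AND n) OR (m AND n)


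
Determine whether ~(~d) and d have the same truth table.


Compare truth tables:
d | φ | ψ
---------
False | False | False
True | True | True
The columns φ and ψ agree on every row.

Yes, they are logically equivalent.


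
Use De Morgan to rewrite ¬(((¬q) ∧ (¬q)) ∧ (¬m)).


De Morgan: the negation of a conjunction is the disjunction of the negations.
Distribute ¬ across ∧, flipping it to ∨, and negate each literal.

(q ∨ q) ∨ m


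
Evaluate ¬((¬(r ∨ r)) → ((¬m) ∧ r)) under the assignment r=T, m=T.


Substitute r=T, m=T:
r ∨ r = T ∨ T = T
¬(r ∨ r) = F
¬m = F
(¬m) ∧ r = F ∧ T = F
(¬(r ∨ r)) → ((¬m) ∧ r) = F → F = T
¬((¬(r ∨ r)) → ((¬m) ∧ r)) = F

F


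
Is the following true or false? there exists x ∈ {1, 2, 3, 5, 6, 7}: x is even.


Evaluate the predicate on each element: 1:F, 2:T, 3:F, 5:F, 6:T, 7:F.
Witness x = 2 satisfies the predicate.

T


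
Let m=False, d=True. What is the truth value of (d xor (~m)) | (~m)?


Substitute m=False, d=True:
~m = True
d xor (~m) = True xor True = False
~m = True
(d xor (~m)) | (~m) = False | True = True

True


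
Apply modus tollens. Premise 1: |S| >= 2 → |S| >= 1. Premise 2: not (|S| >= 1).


Modus tollens: from (P → Q) and ¬Q, infer ¬P.
Q = '|S| >= 1' is denied; since P → Q, P must also fail.

Not (|S| >= 2).


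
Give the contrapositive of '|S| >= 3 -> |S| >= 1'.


The contrapositive of (P → Q) is (¬Q → ¬P); it is logically equivalent to the original.
Here P = '|S| >= 3' and Q = '|S| >= 1'.

If not (|S| >= 1), then not (|S| >= 3).


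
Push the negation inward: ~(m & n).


De Morgan: the negation of a conjunction is the disjunction of the negations.
Distribute ~ across &, flipping it to |, and negate each literal.

(~m) | (~n)


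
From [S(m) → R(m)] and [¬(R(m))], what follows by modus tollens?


Modus tollens: from (P → Q) and ¬Q, infer ¬P.
Q = 'R(m)' is denied; since P → Q, P must also fail.

Not (S(m)).


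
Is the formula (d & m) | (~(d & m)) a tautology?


Build the truth table over {d, m}:
d | m | φ
---------
False | False | True
True | False | True
False | True | True
True | True | True
Every row evaluates to true.

Yes, it is a tautology.


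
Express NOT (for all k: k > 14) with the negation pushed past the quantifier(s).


¬(for all x: φ) = there exists x: ¬φ, and ¬(there exists x: φ) = for all x: ¬φ.
Apply to the universal statement.

there exists k: NOT(k > 14)


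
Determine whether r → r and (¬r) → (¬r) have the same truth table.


Compare truth tables:
r | φ | ψ
---------
F | T | T
T | T | T
The columns φ and ψ agree on every row.

Yes, they are logically equivalent.


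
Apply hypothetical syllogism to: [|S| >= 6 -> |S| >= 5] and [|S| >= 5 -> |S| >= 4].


Hypothetical syllogism: from (P → Q) and (Q → R), infer (P → R).
Chain the two implications through the shared middle term '|S| >= 5'.

|S| >= 6 -> |S| >= 4


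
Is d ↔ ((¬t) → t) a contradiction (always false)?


Truth table over {d, t}:
d | t | φ
---------
F | F | T
T | F | F
F | T | F
T | T | T
Satisfying assignment at row 1: d=F, t=F gives T.

No, it is not a contradiction.


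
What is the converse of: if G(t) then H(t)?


The converse of (P → Q) is (Q → P). It is not in general equivalent to the original.
Here P = 'G(t)' and Q = 'H(t)'.

If H(t), then G(t).


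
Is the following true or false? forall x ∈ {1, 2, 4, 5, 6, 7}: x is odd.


Evaluate the predicate on each element: 1:True, 2:False, 4:False, 5:True, 6:False, 7:True.
Counterexample x = 2 fails the predicate.

False


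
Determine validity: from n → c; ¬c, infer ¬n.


This matches the form of modus tollens: the conclusion follows in every model of the premises.

Valid.


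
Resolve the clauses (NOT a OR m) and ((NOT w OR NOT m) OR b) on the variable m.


The clauses contain complementary literals m and NOTm.
Resolution eliminates this pair and disjoins the remaining literals (merging duplicates).

((NOT a OR b) OR NOT w)


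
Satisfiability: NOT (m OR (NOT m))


Check all 2 assignments over {m}:
m | φ
-----
F | F
T | F
No assignment makes the formula true.

Unsatisfiable.


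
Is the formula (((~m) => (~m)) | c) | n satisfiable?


Search for a satisfying assignment over {c, m, n}.
Try c=False, m=False, n=False: the formula evaluates to True.
A satisfying assignment exists.

Satisfiable.


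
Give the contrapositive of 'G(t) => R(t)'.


The contrapositive of (P → Q) is (¬Q → ¬P); it is logically equivalent to the original.
Here P = 'G(t)' and Q = 'R(t)'.

If not (R(t)), then not (G(t)).


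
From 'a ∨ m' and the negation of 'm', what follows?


Disjunctive syllogism: from (P ∨ Q) and ¬P, infer Q.
One disjunct, 'm', is ruled out; the other must hold.

a


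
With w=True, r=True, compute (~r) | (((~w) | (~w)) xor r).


Substitute w=True, r=True:
~r = False
~w = False
~w = False
(~w) | (~w) = False | False = False
((~w) | (~w)) xor r = False xor True = True
(~r) | (((~w) | (~w)) xor r) = False | True = True

True


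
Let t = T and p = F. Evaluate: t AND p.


Conjunction is true only when both operands are true.
Substitute: t=T, p=F.
T AND F evaluates to F.

F


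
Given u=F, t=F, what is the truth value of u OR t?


Disjunction is false only when both operands are false.
Substitute: u=F, t=F.
F OR F evaluates to F.

F


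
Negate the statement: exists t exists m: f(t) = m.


Negation flips each quantifier (∀↔∃) and negates the inner predicate.
¬(exists t exists m: φ) = forall t forall m: ¬φ.

forall t forall m: ~(f(t) = m)


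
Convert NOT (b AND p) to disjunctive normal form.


Step 1: Apply De Morgan: ¬(b ∧ p) = ¬b ∨ ¬p.

(NOT b) OR (NOT p)


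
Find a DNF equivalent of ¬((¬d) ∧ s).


Step 1: Apply De Morgan: ¬((¬d) ∧ s) = ¬(¬d) ∨ ¬s.
Step 2: Eliminate any double negations (¬¬X = X).

d ∨ (¬s)


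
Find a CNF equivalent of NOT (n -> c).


Step 1: Rewrite n → c as ¬n ∨ c.
Step 2: Negate: ¬(¬n ∨ c) = n ∧ ¬c (De Morgan + double negation).

n AND (NOT c)


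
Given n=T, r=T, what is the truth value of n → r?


Implication is false only when antecedent is true and consequent is false.
Substitute: n=T, r=T.
T → T evaluates to T.

T


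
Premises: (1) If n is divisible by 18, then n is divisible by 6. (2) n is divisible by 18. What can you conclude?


Modus ponens: from (P → Q) and P, infer Q.
P = 'n is divisible by 18' is asserted, and P → Q holds, so Q follows.

n is divisible by 6.


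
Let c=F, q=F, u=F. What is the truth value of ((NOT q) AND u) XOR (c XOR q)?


Substitute c=F, q=F, u=F:
NOT q = T
(NOT q) AND u = T AND F = F
c XOR q = F XOR F = F
((NOT q) AND u) XOR (c XOR q) = F XOR F = F

F


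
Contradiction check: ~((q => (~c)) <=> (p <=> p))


Truth table over {c, p, q}:
c | p | q | φ
-------------
False | False | False | False
True | False | False | False
False | True | False | False
True | True | False | False
False | False | True | False
True | False | True | True
False | True | True | False
True | True | True | True
Satisfying assignment at row 6: c=True, p=False, q=True gives True.

No, it is not a contradiction.


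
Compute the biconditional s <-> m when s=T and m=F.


Biconditional is true when both operands have the same truth value.
Substitute: s=T, m=F.
T <-> F evaluates to F.

F


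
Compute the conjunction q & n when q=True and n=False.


Conjunction is true only when both operands are true.
Substitute: q=True, n=False.
True & False evaluates to False.

False


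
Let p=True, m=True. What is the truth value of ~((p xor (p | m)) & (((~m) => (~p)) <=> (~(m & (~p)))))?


Substitute p=True, m=True:
… (earlier sub-steps elided)
p xor (p | m) = True xor True = False
~m = False
~p = False
(~m) => (~p) = False => False = True
~p = False
m & (~p) = True & False = False
~(m & (~p)) = True
((~m) => (~p)) <=> (~(m & (~p))) = True <=> True = True
(p xor (p | m)) & (((~m) => (~p)) <=> (~(m & (~p)))) = False & True = False
~((p xor (p | m)) & (((~m) => (~p)) <=> (~(m & (~p))))) = True

True


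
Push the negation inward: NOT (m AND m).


De Morgan: the negation of a conjunction is the disjunction of the negations.
Distribute NOT across AND, flipping it to OR, and negate each literal.

(NOT m) OR (NOT m)


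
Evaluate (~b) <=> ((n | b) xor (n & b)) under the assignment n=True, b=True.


Substitute n=True, b=True:
~b = False
n | b = True | True = True
n & b = True & True = True
(n | b) xor (n & b) = True xor True = False
(~b) <=> ((n | b) xor (n & b)) = False <=> False = True

True


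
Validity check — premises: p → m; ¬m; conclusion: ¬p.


This matches the form of modus tollens: the conclusion follows in every model of the premises.

Valid.


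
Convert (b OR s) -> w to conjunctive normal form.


Step 1: Rewrite as ¬(b ∨ s) ∨ w = (¬b ∧ ¬s) ∨ w.
Step 2: Distribute ∨ over ∧.

((NOT b) OR w) AND ((NOT s) OR w)


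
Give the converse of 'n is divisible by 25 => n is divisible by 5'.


The converse of (P → Q) is (Q → P). It is not in general equivalent to the original.
Here P = 'n is divisible by 25' and Q = 'n is divisible by 5'.

If n is divisible by 5, then n is divisible by 25.


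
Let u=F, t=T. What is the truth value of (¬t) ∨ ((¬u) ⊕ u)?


Substitute u=F, t=T:
¬t = F
¬u = T
(¬u) ⊕ u = T ⊕ F = T
(¬t) ∨ ((¬u) ⊕ u) = F ∨ T = T

T


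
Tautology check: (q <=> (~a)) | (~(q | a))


Build the truth table over {a, q}:
a | q | φ
---------
False | False | True
True | False | True
False | True | True
True | True | False
Counterexample at row 4: with a=True, q=True, the formula is False.

No, it is not a tautology.


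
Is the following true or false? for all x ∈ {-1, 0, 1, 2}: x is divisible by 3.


Evaluate the predicate on each element: -1:F, 0:T, 1:F, 2:F.
Counterexample x = -1 fails the predicate.

F


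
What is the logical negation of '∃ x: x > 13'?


¬(∀ x: φ) = ∃ x: ¬φ, and ¬(∃ x: φ) = ∀ x: ¬φ.
Apply to the existential statement.

∀ x: ¬(x > 13)


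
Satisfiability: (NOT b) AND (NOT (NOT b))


Check all 2 assignments over {b}:
b | φ
-----
F | F
T | F
No assignment makes the formula true.

Unsatisfiable.


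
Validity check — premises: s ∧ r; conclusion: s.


This matches the form of conjunction elimination: the conclusion follows in every model of the premises.

Valid.


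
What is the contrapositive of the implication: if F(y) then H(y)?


The contrapositive of (P → Q) is (¬Q → ¬P); it is logically equivalent to the original.
Here P = 'F(y)' and Q = 'H(y)'.

If not (H(y)), then not (F(y)).


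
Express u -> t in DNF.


Step 1: Rewrite u → t as ¬u ∨ t.

(NOT u) OR t


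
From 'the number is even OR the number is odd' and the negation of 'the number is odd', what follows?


Disjunctive syllogism: from (P ∨ Q) and ¬P, infer Q.
One disjunct, 'the number is odd', is ruled out; the other must hold.

the number is even


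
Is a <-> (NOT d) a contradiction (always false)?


Truth table over {a, d}:
a | d | φ
---------
F | F | F
T | F | T
F | T | T
T | T | F
Satisfying assignment at row 2: a=T, d=F gives T.

No, it is not a contradiction.


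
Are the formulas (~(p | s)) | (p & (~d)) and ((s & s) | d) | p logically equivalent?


Compare truth tables:
d | p | s | φ | ψ
-----------------
False | False | False | True | False
True | False | False | True | True
False | True | False | True | True
True | True | False | False | True
False | False | True | False | True
True | False | True | False | True
False | True | True | True | True
True | True | True | False | True
They differ at row 1 (d=False, p=False, s=False): φ=True but ψ=False.

No, they are not logically equivalent.


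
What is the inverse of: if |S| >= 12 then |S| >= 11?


The inverse of (P → Q) is (¬P → ¬Q). It is equivalent to the converse, not to the original.
Here P = '|S| >= 12' and Q = '|S| >= 11'.

If not (|S| >= 12), then not (|S| >= 11).


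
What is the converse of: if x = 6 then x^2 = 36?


The converse of (P → Q) is (Q → P). It is not in general equivalent to the original.
Here P = 'x = 6' and Q = 'x^2 = 36'.

If x^2 = 36, then x = 6.


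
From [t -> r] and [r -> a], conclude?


Hypothetical syllogism: from (P → Q) and (Q → R), infer (P → R).
Chain the two implications through the shared middle term 'r'.

t -> a


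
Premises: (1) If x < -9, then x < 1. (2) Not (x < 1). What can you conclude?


Modus tollens: from (P → Q) and ¬Q, infer ¬P.
Q = 'x < 1' is denied; since P → Q, P must also fail.

Not (x < -9).


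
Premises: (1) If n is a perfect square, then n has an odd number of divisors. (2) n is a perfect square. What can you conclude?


Modus ponens: from (P → Q) and P, infer Q.
P = 'n is a perfect square' is asserted, and P → Q holds, so Q follows.

n has an odd number of divisors.


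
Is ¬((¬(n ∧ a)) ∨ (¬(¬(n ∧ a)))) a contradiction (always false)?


Truth table over {a, n}:
a | n | φ
---------
F | F | F
T | F | F
F | T | F
T | T | F
Every row is false.

Yes, it is a contradiction.


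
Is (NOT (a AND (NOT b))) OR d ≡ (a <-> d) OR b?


Compare truth tables:
a | b | d | φ | ψ
-----------------
F | F | F | T | T
T | F | F | F | F
F | T | F | T | T
T | T | F | T | T
F | F | T | T | F
T | F | T | T | T
F | T | T | T | T
T | T | T | T | T
They differ at row 5 (a=F, b=F, d=T): φ=T but ψ=F.

No, they are not logically equivalent.


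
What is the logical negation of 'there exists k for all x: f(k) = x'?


Negation flips each quantifier (∀↔∃) and negates the inner predicate.
¬(there exists k for all x: φ) = for all k there exists x: ¬φ.

for all k there exists x: NOT(f(k) = x)


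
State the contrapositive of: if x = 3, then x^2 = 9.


The contrapositive of (P → Q) is (¬Q → ¬P); it is logically equivalent to the original.
Here P = 'x = 3' and Q = 'x^2 = 9'.

If not (x^2 = 9), then not (x = 3).


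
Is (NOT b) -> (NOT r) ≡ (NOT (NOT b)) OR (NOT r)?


Compare truth tables:
b | r | φ | ψ
-------------
F | F | T | T
T | F | T | T
F | T | F | F
T | T | T | T
The columns φ and ψ agree on every row.

Yes, they are logically equivalent.


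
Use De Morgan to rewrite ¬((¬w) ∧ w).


De Morgan: the negation of a conjunction is the disjunction of the negations.
Distribute ¬ across ∧, flipping it to ∨, and negate each literal.

w ∨ (¬w)


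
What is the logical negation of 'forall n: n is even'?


¬(forall x: φ) = exists x: ¬φ, and ¬(exists x: φ) = forall x: ¬φ.
Apply to the universal statement.

exists n: ~(n is even)


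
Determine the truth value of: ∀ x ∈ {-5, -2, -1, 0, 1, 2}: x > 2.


Evaluate the predicate on each element: -5:F, -2:F, -1:F, 0:F, 1:F, 2:F.
Counterexample x = -5 fails the predicate.

F


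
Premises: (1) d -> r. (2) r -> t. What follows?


Hypothetical syllogism: from (P → Q) and (Q → R), infer (P → R).
Chain the two implications through the shared middle term 'r'.

d -> t


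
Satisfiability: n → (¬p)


Search for a satisfying assignment over {n, p}.
Try n=F, p=F: the formula evaluates to T.
A satisfying assignment exists.

Satisfiable.


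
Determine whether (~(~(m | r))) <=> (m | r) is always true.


Build the truth table over {m, r}:
m | r | φ
---------
False | False | True
True | False | True
False | True | True
True | True | True
Every row evaluates to true.

Yes, it is a tautology.


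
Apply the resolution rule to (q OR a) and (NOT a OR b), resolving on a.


The clauses contain complementary literals a and NOTa.
Resolution eliminates this pair and disjoins the remaining literals (merging duplicates).

(q OR b)


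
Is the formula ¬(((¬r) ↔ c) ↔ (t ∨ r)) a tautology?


Build the truth table over {c, r, t}:
c | r | t | φ
-------------
F | F | F | F
T | F | F | T
F | T | F | F
T | T | F | T
F | F | T | T
T | F | T | F
F | T | T | F
T | T | T | T
Counterexample at row 1: with c=F, r=F, t=F, the formula is F.

No, it is not a tautology.


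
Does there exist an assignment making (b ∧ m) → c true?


Search for a satisfying assignment over {b, c, m}.
Try b=F, c=F, m=F: the formula evaluates to T.
A satisfying assignment exists.

Satisfiable.


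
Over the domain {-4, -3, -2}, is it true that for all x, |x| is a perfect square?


Evaluate the predicate on each element: -4:T, -3:F, -2:F.
Counterexample x = -3 fails the predicate.

F


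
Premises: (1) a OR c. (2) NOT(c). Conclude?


Disjunctive syllogism: from (P ∨ Q) and ¬P, infer Q.
One disjunct, 'c', is ruled out; the other must hold.

a


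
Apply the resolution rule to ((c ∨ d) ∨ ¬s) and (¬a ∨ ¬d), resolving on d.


The clauses contain complementary literals d and ¬d.
Resolution eliminates this pair and disjoins the remaining literals (merging duplicates).

((c ∨ ¬s) ∨ ¬a)


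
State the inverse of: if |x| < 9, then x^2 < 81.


The inverse of (P → Q) is (¬P → ¬Q). It is equivalent to the converse, not to the original.
Here P = '|x| < 9' and Q = 'x^2 < 81'.

If not (|x| < 9), then not (x^2 < 81).


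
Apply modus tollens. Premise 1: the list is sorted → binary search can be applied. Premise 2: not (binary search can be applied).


Modus tollens: from (P → Q) and ¬Q, infer ¬P.
Q = 'binary search can be applied' is denied; since P → Q, P must also fail.

Not (the list is sorted).


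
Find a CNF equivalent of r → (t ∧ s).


Step 1: Rewrite r → (t ∧ s) as ¬r ∨ (t ∧ s).
Step 2: Distribute ∨ over ∧.

((¬r) ∨ t) ∧ ((¬r) ∨ s)


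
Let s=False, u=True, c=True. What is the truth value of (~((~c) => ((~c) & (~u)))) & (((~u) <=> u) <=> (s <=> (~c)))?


Substitute s=False, u=True, c=True:
… (earlier sub-steps elided)
~u = False
(~c) & (~u) = False & False = False
(~c) => ((~c) & (~u)) = False => False = True
~((~c) => ((~c) & (~u))) = False
~u = False
(~u) <=> u = False <=> True = False
~c = False
s <=> (~c) = False <=> False = True
((~u) <=> u) <=> (s <=> (~c)) = False <=> True = False
(~((~c) => ((~c) & (~u)))) & (((~u) <=> u) <=> (s <=> (~c))) = False & False = False

False


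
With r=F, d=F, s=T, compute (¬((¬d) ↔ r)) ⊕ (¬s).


Substitute r=F, d=F, s=T:
¬d = T
(¬d) ↔ r = T ↔ F = F
¬((¬d) ↔ r) = T
¬s = F
(¬((¬d) ↔ r)) ⊕ (¬s) = T ⊕ F = T

T


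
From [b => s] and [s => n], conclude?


Hypothetical syllogism: from (P → Q) and (Q → R), infer (P → R).
Chain the two implications through the shared middle term 's'.

b => n


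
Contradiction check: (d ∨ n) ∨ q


Truth table over {d, n, q}:
d | n | q | φ
-------------
F | F | F | F
T | F | F | T
F | T | F | T
T | T | F | T
F | F | T | T
T | F | T | T
F | T | T | T
T | T | T | T
Satisfying assignment at row 2: d=T, n=F, q=F gives T.

No, it is not a contradiction.


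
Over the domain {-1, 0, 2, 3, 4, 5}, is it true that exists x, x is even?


Evaluate the predicate on each element: -1:False, 0:True, 2:True, 3:False, 4:True, 5:False.
Witness x = 0 satisfies the predicate.

True


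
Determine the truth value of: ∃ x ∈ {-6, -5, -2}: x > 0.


Evaluate the predicate on each element: -6:F, -5:F, -2:F.
No element satisfies the predicate.

F


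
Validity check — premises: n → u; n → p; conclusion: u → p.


This is (no valid rule). There exist truth assignments where the premises are all true but the conclusion is false.

Invalid.


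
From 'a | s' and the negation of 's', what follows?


Disjunctive syllogism: from (P ∨ Q) and ¬P, infer Q.
One disjunct, 's', is ruled out; the other must hold.

a


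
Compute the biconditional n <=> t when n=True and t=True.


Biconditional is true when both operands have the same truth value.
Substitute: n=True, t=True.
True <=> True evaluates to True.

True


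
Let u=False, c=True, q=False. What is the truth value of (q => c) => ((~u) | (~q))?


Substitute u=False, c=True, q=False:
q => c = False => True = True
~u = True
~q = True
(~u) | (~q) = True | True = True
(q => c) => ((~u) | (~q)) = True => True = True

True


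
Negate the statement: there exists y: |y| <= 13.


¬(for all x: φ) = there exists x: ¬φ, and ¬(there exists x: φ) = for all x: ¬φ.
Apply to the existential statement.

for all y: NOT(|y| <= 13)


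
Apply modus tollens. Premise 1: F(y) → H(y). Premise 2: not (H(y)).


Modus tollens: from (P → Q) and ¬Q, infer ¬P.
Q = 'H(y)' is denied; since P → Q, P must also fail.

Not (F(y)).


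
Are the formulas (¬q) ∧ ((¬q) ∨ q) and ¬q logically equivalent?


Compare truth tables:
q | φ | ψ
---------
F | T | T
T | F | F
The columns φ and ψ agree on every row.

Yes, they are logically equivalent.


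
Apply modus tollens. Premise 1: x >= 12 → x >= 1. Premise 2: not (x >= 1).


Modus tollens: from (P → Q) and ¬Q, infer ¬P.
Q = 'x >= 1' is denied; since P → Q, P must also fail.

Not (x >= 12).


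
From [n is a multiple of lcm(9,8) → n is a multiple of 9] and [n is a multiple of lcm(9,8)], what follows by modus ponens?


Modus ponens: from (P → Q) and P, infer Q.
P = 'n is a multiple of lcm(9,8)' is asserted, and P → Q holds, so Q follows.

n is a multiple of 9.


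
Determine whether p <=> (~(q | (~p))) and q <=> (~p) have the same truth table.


Compare truth tables:
p | q | φ | ψ
-------------
False | False | True | False
True | False | True | True
False | True | True | True
True | True | False | False
They differ at row 1 (p=False, q=False): φ=True but ψ=False.

No, they are not logically equivalent.


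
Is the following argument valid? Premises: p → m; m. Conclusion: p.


This is affirming the consequent (fallacy). There exist truth assignments where the premises are all true but the conclusion is false.

Invalid.


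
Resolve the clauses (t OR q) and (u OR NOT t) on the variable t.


The clauses contain complementary literals t and NOTt.
Resolution eliminates this pair and disjoins the remaining literals (merging duplicates).

(q OR u)


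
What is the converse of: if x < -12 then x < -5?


The converse of (P → Q) is (Q → P). It is not in general equivalent to the original.
Here P = 'x < -12' and Q = 'x < -5'.

If x < -5, then x < -12.


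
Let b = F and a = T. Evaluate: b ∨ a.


Disjunction is false only when both operands are false.
Substitute: b=F, a=T.
F ∨ T evaluates to T.

T


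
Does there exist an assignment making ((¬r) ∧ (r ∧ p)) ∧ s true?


Check all 8 assignments over {p, r, s}:
p | r | s | φ
-------------
F | F | F | F
T | F | F | F
F | T | F | F
T | T | F | F
F | F | T | F
T | F | T | F
F | T | T | F
T | T | T | F
No assignment makes the formula true.

Unsatisfiable.


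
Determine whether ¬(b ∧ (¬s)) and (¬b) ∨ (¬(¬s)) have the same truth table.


Compare truth tables:
b | s | φ | ψ
-------------
F | F | T | T
T | F | F | F
F | T | T | T
T | T | T | T
The columns φ and ψ agree on every row.

Yes, they are logically equivalent.


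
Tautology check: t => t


Build the truth table over {t}:
t | φ
-----
False | True
True | True
Every row evaluates to true.

Yes, it is a tautology.


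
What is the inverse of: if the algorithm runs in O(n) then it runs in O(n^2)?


The inverse of (P → Q) is (¬P → ¬Q). It is equivalent to the converse, not to the original.
Here P = 'the algorithm runs in O(n)' and Q = 'it runs in O(n^2)'.

If not (the algorithm runs in O(n)), then not (it runs in O(n^2)).


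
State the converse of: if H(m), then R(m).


The converse of (P → Q) is (Q → P). It is not in general equivalent to the original.
Here P = 'H(m)' and Q = 'R(m)'.

If R(m), then H(m).


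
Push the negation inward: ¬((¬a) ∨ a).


De Morgan: the negation of a disjunction is the conjunction of the negations.
Distribute ¬ across ∨, flipping it to ∧, and negate each literal.

a ∧ (¬a)


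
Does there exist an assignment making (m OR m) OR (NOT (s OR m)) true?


Search for a satisfying assignment over {m, s}.
Try m=F, s=F: the formula evaluates to T.
A satisfying assignment exists.

Satisfiable.


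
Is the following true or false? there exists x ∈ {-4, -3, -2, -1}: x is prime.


Evaluate the predicate on each element: -4:F, -3:F, -2:F, -1:F.
No element satisfies the predicate.

F


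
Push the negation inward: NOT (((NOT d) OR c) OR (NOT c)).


De Morgan: the negation of a disjunction is the conjunction of the negations.
Distribute NOT across OR, flipping it to AND, and negate each literal.

(d AND (NOT c)) AND c


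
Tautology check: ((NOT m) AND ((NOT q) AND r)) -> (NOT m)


Build the truth table over {m, q, r}:
m | q | r | φ
-------------
F | F | F | T
T | F | F | T
F | T | F | T
T | T | F | T
F | F | T | T
T | F | T | T
F | T | T | T
T | T | T | T
Every row evaluates to true.

Yes, it is a tautology.


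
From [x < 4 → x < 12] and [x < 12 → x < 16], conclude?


Hypothetical syllogism: from (P → Q) and (Q → R), infer (P → R).
Chain the two implications through the shared middle term 'x < 12'.

x < 4 → x < 16


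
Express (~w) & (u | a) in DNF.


Step 1: Distribute ∧ over ∨: (¬w) ∧ (u ∨ a) = ((¬w) ∧ u) ∨ ((¬w) ∧ a).

((~w) & u) | ((~w) & a)


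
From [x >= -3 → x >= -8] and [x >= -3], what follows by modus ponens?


Modus ponens: from (P → Q) and P, infer Q.
P = 'x >= -3' is asserted, and P → Q holds, so Q follows.

x >= -8.


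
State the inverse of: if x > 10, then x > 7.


The inverse of (P → Q) is (¬P → ¬Q). It is equivalent to the converse, not to the original.
Here P = 'x > 10' and Q = 'x > 7'.

If not (x > 10), then not (x > 7).


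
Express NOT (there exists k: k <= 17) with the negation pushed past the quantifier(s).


¬(for all x: φ) = there exists x: ¬φ, and ¬(there exists x: φ) = for all x: ¬φ.
Apply to the existential statement.

for all k: NOT(k <= 17)


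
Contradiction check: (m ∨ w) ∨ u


Truth table over {m, u, w}:
m | u | w | φ
-------------
F | F | F | F
T | F | F | T
F | T | F | T
T | T | F | T
F | F | T | T
T | F | T | T
F | T | T | T
T | T | T | T
Satisfying assignment at row 2: m=T, u=F, w=F gives T.

No, it is not a contradiction.


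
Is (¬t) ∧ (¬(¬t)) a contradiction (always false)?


Truth table over {t}:
t | φ
-----
F | F
T | F
Every row is false.

Yes, it is a contradiction.


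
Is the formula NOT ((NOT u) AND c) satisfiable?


Search for a satisfying assignment over {c, u}.
Try c=F, u=F: the formula evaluates to T.
A satisfying assignment exists.

Satisfiable.


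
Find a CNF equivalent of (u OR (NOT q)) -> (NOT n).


Step 1: Rewrite as ¬(u ∨ (¬q)) ∨ (¬n) = (¬u ∧ ¬(¬q)) ∨ (¬n).
Step 2: Distribute ∨ over ∧.
Step 3: Eliminate any double negations (¬¬X = X).

((NOT u) OR (NOT n)) AND (q OR (NOT n))


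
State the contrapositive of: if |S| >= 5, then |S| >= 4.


The contrapositive of (P → Q) is (¬Q → ¬P); it is logically equivalent to the original.
Here P = '|S| >= 5' and Q = '|S| >= 4'.

If not (|S| >= 4), then not (|S| >= 5).


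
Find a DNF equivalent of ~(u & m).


Step 1: Apply De Morgan: ¬(u ∧ m) = ¬u ∨ ¬m.

(~u) | (~m)


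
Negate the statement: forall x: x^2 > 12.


¬(forall x: φ) = exists x: ¬φ, and ¬(exists x: φ) = forall x: ¬φ.
Apply to the universal statement.

exists x: ~(x^2 > 12)


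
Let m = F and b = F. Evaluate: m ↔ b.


Biconditional is true when both operands have the same truth value.
Substitute: m=F, b=F.
F ↔ F evaluates to T.

T


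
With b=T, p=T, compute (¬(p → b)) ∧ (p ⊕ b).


Substitute b=T, p=T:
p → b = T → T = T
¬(p → b) = F
p ⊕ b = T ⊕ T = F
(¬(p → b)) ∧ (p ⊕ b) = F ∧ F = F

F


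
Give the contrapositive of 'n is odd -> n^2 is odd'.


The contrapositive of (P → Q) is (¬Q → ¬P); it is logically equivalent to the original.
Here P = 'n is odd' and Q = 'n^2 is odd'.

If not (n^2 is odd), then not (n is odd).


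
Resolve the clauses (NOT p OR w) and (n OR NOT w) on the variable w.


The clauses contain complementary literals w and NOTw.
Resolution eliminates this pair and disjoins the remaining literals (merging duplicates).

(NOT p OR n)


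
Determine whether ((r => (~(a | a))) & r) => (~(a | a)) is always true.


Build the truth table over {a, r}:
a | r | φ
---------
False | False | True
True | False | True
False | True | True
True | True | True
Every row evaluates to true.

Yes, it is a tautology.


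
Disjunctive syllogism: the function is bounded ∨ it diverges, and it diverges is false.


Disjunctive syllogism: from (P ∨ Q) and ¬P, infer Q.
One disjunct, 'it diverges', is ruled out; the other must hold.

the function is bounded


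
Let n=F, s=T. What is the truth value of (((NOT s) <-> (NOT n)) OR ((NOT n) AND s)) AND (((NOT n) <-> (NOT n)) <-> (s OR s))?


Substitute n=F, s=T:
… (earlier sub-steps elided)
(NOT s) <-> (NOT n) = F <-> T = F
NOT n = T
(NOT n) AND s = T AND T = T
((NOT s) <-> (NOT n)) OR ((NOT n) AND s) = F OR T = T
NOT n = T
NOT n = T
(NOT n) <-> (NOT n) = T <-> T = T
s OR s = T OR T = T
((NOT n) <-> (NOT n)) <-> (s OR s) = T <-> T = T
(((NOT s) <-> (NOT n)) OR ((NOT n) AND s)) AND (((NOT n) <-> (NOT n)) <-> (s OR s)) = T AND T = T

T


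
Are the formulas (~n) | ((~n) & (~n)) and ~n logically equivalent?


Compare truth tables:
n | φ | ψ
---------
False | True | True
True | False | False
The columns φ and ψ agree on every row.

Yes, they are logically equivalent.


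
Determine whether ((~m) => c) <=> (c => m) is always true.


Build the truth table over {c, m}:
c | m | φ
---------
False | False | False
True | False | False
False | True | True
True | True | True
Counterexample at row 1: with c=False, m=False, the formula is False.

No, it is not a tautology.


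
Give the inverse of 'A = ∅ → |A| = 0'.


The inverse of (P → Q) is (¬P → ¬Q). It is equivalent to the converse, not to the original.
Here P = 'A = ∅' and Q = '|A| = 0'.

If not (A = ∅), then not (|A| = 0).


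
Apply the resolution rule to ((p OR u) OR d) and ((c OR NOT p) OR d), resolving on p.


The clauses contain complementary literals p and NOTp.
Resolution eliminates this pair and disjoins the remaining literals (merging duplicates).

((u OR d) OR c)


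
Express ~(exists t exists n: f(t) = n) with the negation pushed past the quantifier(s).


Negation flips each quantifier (∀↔∃) and negates the inner predicate.
¬(exists t exists n: φ) = forall t forall n: ¬φ.

forall t forall n: ~(f(t) = n)


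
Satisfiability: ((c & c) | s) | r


Search for a satisfying assignment over {c, r, s}.
Try c=True, r=False, s=False: the formula evaluates to True.
A satisfying assignment exists.

Satisfiable.


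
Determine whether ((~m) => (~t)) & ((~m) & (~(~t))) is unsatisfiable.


Truth table over {m, t}:
m | t | φ
---------
False | False | False
True | False | False
False | True | False
True | True | False
Every row is false.

Yes, it is a contradiction.


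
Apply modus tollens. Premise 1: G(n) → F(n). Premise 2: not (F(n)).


Modus tollens: from (P → Q) and ¬Q, infer ¬P.
Q = 'F(n)' is denied; since P → Q, P must also fail.

Not (G(n)).


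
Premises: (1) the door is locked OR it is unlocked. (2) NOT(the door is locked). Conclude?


Disjunctive syllogism: from (P ∨ Q) and ¬P, infer Q.
One disjunct, 'the door is locked', is ruled out; the other must hold.

it is unlocked


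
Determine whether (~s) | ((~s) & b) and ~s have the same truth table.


Compare truth tables:
b | s | φ | ψ
-------------
False | False | True | True
True | False | True | True
False | True | False | False
True | True | False | False
The columns φ and ψ agree on every row.

Yes, they are logically equivalent.


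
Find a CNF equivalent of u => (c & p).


Step 1: Rewrite u → (c ∧ p) as ¬u ∨ (c ∧ p).
Step 2: Distribute ∨ over ∧.

((~u) | c) & ((~u) | p)


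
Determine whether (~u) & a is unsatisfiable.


Truth table over {a, u}:
a | u | φ
---------
False | False | False
True | False | True
False | True | False
True | True | False
Satisfying assignment at row 2: a=True, u=False gives True.

No, it is not a contradiction.


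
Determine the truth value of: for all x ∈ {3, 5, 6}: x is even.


Evaluate the predicate on each element: 3:F, 5:F, 6:T.
Counterexample x = 3 fails the predicate.

F


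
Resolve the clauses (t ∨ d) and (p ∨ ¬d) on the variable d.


The clauses contain complementary literals d and ¬d.
Resolution eliminates this pair and disjoins the remaining literals (merging duplicates).

(t ∨ p)


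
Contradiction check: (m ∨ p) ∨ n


Truth table over {m, n, p}:
m | n | p | φ
-------------
F | F | F | F
T | F | F | T
F | T | F | T
T | T | F | T
F | F | T | T
T | F | T | T
F | T | T | T
T | T | T | T
Satisfying assignment at row 2: m=T, n=F, p=F gives T.

No, it is not a contradiction.


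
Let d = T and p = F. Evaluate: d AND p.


Conjunction is true only when both operands are true.
Substitute: d=T, p=F.
T AND F evaluates to F.

F


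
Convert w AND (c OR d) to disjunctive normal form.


Step 1: Distribute ∧ over ∨: w ∧ (c ∨ d) = (w ∧ c) ∨ (w ∧ d).

(w AND c) OR (w AND d)


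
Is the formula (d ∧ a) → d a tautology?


Build the truth table over {a, d}:
a | d | φ
---------
F | F | T
T | F | T
F | T | T
T | T | T
Every row evaluates to true.

Yes, it is a tautology.


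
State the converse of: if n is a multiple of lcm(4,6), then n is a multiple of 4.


The converse of (P → Q) is (Q → P). It is not in general equivalent to the original.
Here P = 'n is a multiple of lcm(4,6)' and Q = 'n is a multiple of 4'.

If n is a multiple of 4, then n is a multiple of lcm(4,6).


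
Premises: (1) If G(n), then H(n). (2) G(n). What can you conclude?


Modus ponens: from (P → Q) and P, infer Q.
P = 'G(n)' is asserted, and P → Q holds, so Q follows.

H(n).


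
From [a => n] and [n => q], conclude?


Hypothetical syllogism: from (P → Q) and (Q → R), infer (P → R).
Chain the two implications through the shared middle term 'n'.

a => q


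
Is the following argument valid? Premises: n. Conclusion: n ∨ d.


This matches the form of disjunction introduction: the conclusion follows in every model of the premises.

Valid.


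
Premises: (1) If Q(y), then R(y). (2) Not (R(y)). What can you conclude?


Modus tollens: from (P → Q) and ¬Q, infer ¬P.
Q = 'R(y)' is denied; since P → Q, P must also fail.

Not (Q(y)).
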